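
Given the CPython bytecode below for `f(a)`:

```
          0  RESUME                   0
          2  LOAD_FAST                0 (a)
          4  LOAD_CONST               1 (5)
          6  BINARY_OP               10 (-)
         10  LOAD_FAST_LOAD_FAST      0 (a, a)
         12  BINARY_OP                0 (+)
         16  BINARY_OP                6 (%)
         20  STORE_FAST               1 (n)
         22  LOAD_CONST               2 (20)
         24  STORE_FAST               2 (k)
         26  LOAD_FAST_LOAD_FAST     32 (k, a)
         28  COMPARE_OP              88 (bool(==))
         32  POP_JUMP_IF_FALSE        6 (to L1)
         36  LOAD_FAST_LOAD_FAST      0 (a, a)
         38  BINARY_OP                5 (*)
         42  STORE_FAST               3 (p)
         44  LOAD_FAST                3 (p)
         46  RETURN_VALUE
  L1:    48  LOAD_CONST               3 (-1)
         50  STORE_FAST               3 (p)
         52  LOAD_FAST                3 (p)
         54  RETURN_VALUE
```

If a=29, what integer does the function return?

-1

LOAD_FAST a → push 29. Stack: [29]
LOAD_CONST → push 5. Stack: [29, 5]
BINARY_OP - → 29 - 5 = 24. Stack: [24]
LOAD_FAST_LOAD_FAST a,a → push 29,29. Stack: [24, 29, 29]
BINARY_OP + → 29 + 29 = 58. Stack: [24, 58]
BINARY_OP % → 24 % 58 = 24. Stack: [24]
STORE_FAST n → n=24. Stack: []
LOAD_CONST → push 20. Stack: [20]
STORE_FAST k → k=20. Stack: []
LOAD_FAST_LOAD_FAST k,a → push 20,29. Stack: [20, 29]
COMPARE_OP bool(==) → 20 vs 29 = False. Stack: [False]
POP_JUMP_IF_FALSE → pop False; jump. Stack: []
LOAD_CONST → push -1. Stack: [-1]
STORE_FAST p → p=-1. Stack: []
LOAD_FAST p → push -1. Stack: [-1]
RETURN_VALUE → return -1.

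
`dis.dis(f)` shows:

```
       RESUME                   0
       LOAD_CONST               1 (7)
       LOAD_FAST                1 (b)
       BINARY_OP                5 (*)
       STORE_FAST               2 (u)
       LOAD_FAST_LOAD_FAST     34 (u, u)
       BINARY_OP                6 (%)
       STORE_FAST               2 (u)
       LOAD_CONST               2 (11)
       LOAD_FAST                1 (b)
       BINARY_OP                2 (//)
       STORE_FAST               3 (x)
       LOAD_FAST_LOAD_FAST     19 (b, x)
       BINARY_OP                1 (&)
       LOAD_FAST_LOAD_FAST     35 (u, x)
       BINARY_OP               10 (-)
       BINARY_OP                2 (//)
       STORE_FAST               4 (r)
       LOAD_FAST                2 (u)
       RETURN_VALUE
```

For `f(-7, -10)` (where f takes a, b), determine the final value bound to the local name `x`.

LOAD_CONST → push 7. Stack: [7]
LOAD_FAST b → push -10. Stack: [7, -10]
BINARY_OP * → 7 * -10 = -70. Stack: [-70]
STORE_FAST u → u=-70. Stack: []
LOAD_FAST_LOAD_FAST u,u → push -70,-70. Stack: [-70, -70]
BINARY_OP % → -70 % -70 = 0. Stack: [0]
STORE_FAST u → u=0. Stack: []
LOAD_CONST → push 11. Stack: [11]
LOAD_FAST b → push -10. Stack: [11, -10]
BINARY_OP // → 11 // -10 = -2. Stack: [-2]
STORE_FAST x → x=-2. Stack: []
LOAD_FAST_LOAD_FAST b,x → push -10,-2. Stack: [-10, -2]
BINARY_OP & → -10 & -2 = -10. Stack: [-10]
LOAD_FAST_LOAD_FAST u,x → push 0,-2. Stack: [-10, 0, -2]
BINARY_OP - → 0 - -2 = 2. Stack: [-10, 2]
BINARY_OP // → -10 // 2 = -5. Stack: [-5]
STORE_FAST r → r=-5. Stack: []
LOAD_FAST u → push 0. Stack: [0]
RETURN_VALUE → return 0.

-2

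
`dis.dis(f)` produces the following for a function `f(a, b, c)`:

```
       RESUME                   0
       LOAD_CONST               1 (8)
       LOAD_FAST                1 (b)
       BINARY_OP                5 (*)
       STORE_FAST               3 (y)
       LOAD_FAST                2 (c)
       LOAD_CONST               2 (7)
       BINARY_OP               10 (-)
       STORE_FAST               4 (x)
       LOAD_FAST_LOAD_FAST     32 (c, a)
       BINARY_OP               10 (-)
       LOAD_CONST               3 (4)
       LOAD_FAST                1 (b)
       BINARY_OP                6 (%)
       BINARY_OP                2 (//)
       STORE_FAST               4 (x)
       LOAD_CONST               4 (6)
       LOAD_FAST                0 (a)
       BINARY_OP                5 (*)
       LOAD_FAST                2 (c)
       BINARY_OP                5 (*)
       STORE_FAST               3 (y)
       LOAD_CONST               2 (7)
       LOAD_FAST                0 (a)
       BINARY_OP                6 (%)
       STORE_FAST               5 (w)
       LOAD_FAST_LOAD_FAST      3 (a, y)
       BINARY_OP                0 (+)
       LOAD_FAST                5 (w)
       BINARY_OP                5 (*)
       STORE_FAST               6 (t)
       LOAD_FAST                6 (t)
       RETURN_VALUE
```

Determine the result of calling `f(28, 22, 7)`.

LOAD_CONST → push 8. Stack: [8]
LOAD_FAST b → push 22. Stack: [8, 22]
BINARY_OP * → 8 * 22 = 176. Stack: [176]
STORE_FAST y → y=176. Stack: []
LOAD_FAST c → push 7. Stack: [7]
LOAD_CONST → push 7. Stack: [7, 7]
BINARY_OP - → 7 - 7 = 0. Stack: [0]
STORE_FAST x → x=0. Stack: []
LOAD_FAST_LOAD_FAST c,a → push 7,28. Stack: [7, 28]
BINARY_OP - → 7 - 28 = -21. Stack: [-21]
LOAD_CONST → push 4. Stack: [-21, 4]
LOAD_FAST b → push 22. Stack: [-21, 4, 22]
BINARY_OP % → 4 % 22 = 4. Stack: [-21, 4]
BINARY_OP // → -21 // 4 = -6. Stack: [-6]
STORE_FAST x → x=-6. Stack: []
LOAD_CONST → push 6. Stack: [6]
LOAD_FAST a → push 28. Stack: [6, 28]
BINARY_OP * → 6 * 28 = 168. Stack: [168]
LOAD_FAST c → push 7. Stack: [168, 7]
BINARY_OP * → 168 * 7 = 1176. Stack: [1176]
STORE_FAST y → y=1176. Stack: []
LOAD_CONST → push 7. Stack: [7]
LOAD_FAST a → push 28. Stack: [7, 28]
BINARY_OP % → 7 % 28 = 7. Stack: [7]
STORE_FAST w → w=7. Stack: []
LOAD_FAST_LOAD_FAST a,y → push 28,1176. Stack: [28, 1176]
BINARY_OP + → 28 + 1176 = 1204. Stack: [1204]
LOAD_FAST w → push 7. Stack: [1204, 7]
BINARY_OP * → 1204 * 7 = 8428. Stack: [8428]
STORE_FAST t → t=8428. Stack: []
LOAD_FAST t → push 8428. Stack: [8428]
RETURN_VALUE → return 8428.

8428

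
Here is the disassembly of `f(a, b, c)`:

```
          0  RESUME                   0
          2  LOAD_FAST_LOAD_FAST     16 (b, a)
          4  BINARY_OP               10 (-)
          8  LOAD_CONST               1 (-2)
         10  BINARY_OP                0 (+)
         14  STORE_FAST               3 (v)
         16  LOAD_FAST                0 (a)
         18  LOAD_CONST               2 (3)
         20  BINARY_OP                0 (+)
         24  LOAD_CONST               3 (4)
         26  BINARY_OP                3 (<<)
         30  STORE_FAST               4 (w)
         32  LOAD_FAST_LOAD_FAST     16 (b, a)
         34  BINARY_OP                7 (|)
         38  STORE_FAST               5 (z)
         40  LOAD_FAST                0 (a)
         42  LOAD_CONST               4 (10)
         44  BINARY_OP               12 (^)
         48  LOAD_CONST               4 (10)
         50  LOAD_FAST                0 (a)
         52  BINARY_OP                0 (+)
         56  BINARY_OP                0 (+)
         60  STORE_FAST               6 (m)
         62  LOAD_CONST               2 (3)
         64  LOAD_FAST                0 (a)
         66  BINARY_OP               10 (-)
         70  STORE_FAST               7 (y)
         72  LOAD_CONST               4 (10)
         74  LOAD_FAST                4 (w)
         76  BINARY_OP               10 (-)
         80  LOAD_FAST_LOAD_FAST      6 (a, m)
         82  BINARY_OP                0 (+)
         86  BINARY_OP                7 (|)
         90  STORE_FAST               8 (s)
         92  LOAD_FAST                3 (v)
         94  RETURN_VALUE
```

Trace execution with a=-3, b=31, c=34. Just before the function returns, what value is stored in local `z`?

LOAD_FAST_LOAD_FAST b,a → push 31,-3. Stack: [31, -3]
BINARY_OP - → 31 - -3 = 34. Stack: [34]
LOAD_CONST → push -2. Stack: [34, -2]
BINARY_OP + → 34 + -2 = 32. Stack: [32]
STORE_FAST v → v=32. Stack: []
LOAD_FAST a → push -3. Stack: [-3]
LOAD_CONST → push 3. Stack: [-3, 3]
BINARY_OP + → -3 + 3 = 0. Stack: [0]
LOAD_CONST → push 4. Stack: [0, 4]
BINARY_OP << → 0 << 4 = 0. Stack: [0]
STORE_FAST w → w=0. Stack: []
LOAD_FAST_LOAD_FAST b,a → push 31,-3. Stack: [31, -3]
BINARY_OP | → 31 | -3 = -1. Stack: [-1]
STORE_FAST z → z=-1. Stack: []
LOAD_FAST a → push -3. Stack: [-3]
LOAD_CONST → push 10. Stack: [-3, 10]
BINARY_OP ^ → -3 ^ 10 = -9. Stack: [-9]
LOAD_CONST → push 10. Stack: [-9, 10]
LOAD_FAST a → push -3. Stack: [-9, 10, -3]
BINARY_OP + → 10 + -3 = 7. Stack: [-9, 7]
BINARY_OP + → -9 + 7 = -2. Stack: [-2]
STORE_FAST m → m=-2. Stack: []
LOAD_CONST → push 3. Stack: [3]
LOAD_FAST a → push -3. Stack: [3, -3]
BINARY_OP - → 3 - -3 = 6. Stack: [6]
STORE_FAST y → y=6. Stack: []
LOAD_CONST → push 10. Stack: [10]
LOAD_FAST w → push 0. Stack: [10, 0]
BINARY_OP - → 10 - 0 = 10. Stack: [10]
LOAD_FAST_LOAD_FAST a,m → push -3,-2. Stack: [10, -3, -2]
BINARY_OP + → -3 + -2 = -5. Stack: [10, -5]
BINARY_OP | → 10 | -5 = -5. Stack: [-5]
STORE_FAST s → s=-5. Stack: []
LOAD_FAST v → push 32. Stack: [32]
RETURN_VALUE → return 32.

-1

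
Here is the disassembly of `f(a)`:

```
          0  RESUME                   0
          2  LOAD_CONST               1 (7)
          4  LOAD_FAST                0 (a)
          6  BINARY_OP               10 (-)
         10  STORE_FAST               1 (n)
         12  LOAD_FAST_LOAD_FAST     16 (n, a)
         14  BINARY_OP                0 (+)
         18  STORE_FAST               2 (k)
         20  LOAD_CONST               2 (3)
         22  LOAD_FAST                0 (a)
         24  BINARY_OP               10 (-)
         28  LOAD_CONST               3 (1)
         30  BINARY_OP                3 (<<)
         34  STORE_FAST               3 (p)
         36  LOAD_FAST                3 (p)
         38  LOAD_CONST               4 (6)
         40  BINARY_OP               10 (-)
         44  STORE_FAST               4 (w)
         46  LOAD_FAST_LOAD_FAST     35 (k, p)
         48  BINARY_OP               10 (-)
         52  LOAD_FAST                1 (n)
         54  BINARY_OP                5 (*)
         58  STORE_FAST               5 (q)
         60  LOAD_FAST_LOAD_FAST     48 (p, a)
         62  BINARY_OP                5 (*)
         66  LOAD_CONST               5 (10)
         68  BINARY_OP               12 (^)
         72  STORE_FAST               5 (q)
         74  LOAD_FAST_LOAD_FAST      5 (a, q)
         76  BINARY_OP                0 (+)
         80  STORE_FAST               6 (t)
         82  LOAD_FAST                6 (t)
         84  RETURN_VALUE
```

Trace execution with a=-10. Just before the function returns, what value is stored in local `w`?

20

LOAD_CONST → push 7. Stack: [7]
LOAD_FAST a → push -10. Stack: [7, -10]
BINARY_OP - → 7 - -10 = 17. Stack: [17]
STORE_FAST n → n=17. Stack: []
LOAD_FAST_LOAD_FAST n,a → push 17,-10. Stack: [17, -10]
BINARY_OP + → 17 + -10 = 7. Stack: [7]
STORE_FAST k → k=7. Stack: []
LOAD_CONST → push 3. Stack: [3]
LOAD_FAST a → push -10. Stack: [3, -10]
BINARY_OP - → 3 - -10 = 13. Stack: [13]
LOAD_CONST → push 1. Stack: [13, 1]
BINARY_OP << → 13 << 1 = 26. Stack: [26]
STORE_FAST p → p=26. Stack: []
LOAD_FAST p → push 26. Stack: [26]
LOAD_CONST → push 6. Stack: [26, 6]
BINARY_OP - → 26 - 6 = 20. Stack: [20]
STORE_FAST w → w=20. Stack: []
LOAD_FAST_LOAD_FAST k,p → push 7,26. Stack: [7, 26]
BINARY_OP - → 7 - 26 = -19. Stack: [-19]
LOAD_FAST n → push 17. Stack: [-19, 17]
BINARY_OP * → -19 * 17 = -323. Stack: [-323]
STORE_FAST q → q=-323. Stack: []
LOAD_FAST_LOAD_FAST p,a → push 26,-10. Stack: [26, -10]
BINARY_OP * → 26 * -10 = -260. Stack: [-260]
LOAD_CONST → push 10. Stack: [-260, 10]
BINARY_OP ^ → -260 ^ 10 = -266. Stack: [-266]
STORE_FAST q → q=-266. Stack: []
LOAD_FAST_LOAD_FAST a,q → push -10,-266. Stack: [-10, -266]
BINARY_OP + → -10 + -266 = -276. Stack: [-276]
STORE_FAST t → t=-276. Stack: []
LOAD_FAST t → push -276. Stack: [-276]
RETURN_VALUE → return -276.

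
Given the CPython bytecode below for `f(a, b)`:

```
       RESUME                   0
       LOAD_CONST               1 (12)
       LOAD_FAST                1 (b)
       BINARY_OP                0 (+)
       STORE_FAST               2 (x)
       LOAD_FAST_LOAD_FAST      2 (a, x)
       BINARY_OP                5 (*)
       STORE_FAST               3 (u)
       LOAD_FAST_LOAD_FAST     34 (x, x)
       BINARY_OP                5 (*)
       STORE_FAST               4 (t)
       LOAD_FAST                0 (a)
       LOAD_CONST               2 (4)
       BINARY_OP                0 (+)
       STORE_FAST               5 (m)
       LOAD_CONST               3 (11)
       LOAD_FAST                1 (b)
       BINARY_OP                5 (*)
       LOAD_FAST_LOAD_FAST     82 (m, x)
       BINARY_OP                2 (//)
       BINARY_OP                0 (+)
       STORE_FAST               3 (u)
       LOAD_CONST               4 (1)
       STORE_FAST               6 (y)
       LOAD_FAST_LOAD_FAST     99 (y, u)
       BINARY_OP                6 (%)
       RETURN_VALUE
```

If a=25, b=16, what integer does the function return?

1

LOAD_CONST → push 12. Stack: [12]
LOAD_FAST b → push 16. Stack: [12, 16]
BINARY_OP + → 12 + 16 = 28. Stack: [28]
STORE_FAST x → x=28. Stack: []
LOAD_FAST_LOAD_FAST a,x → push 25,28. Stack: [25, 28]
BINARY_OP * → 25 * 28 = 700. Stack: [700]
STORE_FAST u → u=700. Stack: []
LOAD_FAST_LOAD_FAST x,x → push 28,28. Stack: [28, 28]
BINARY_OP * → 28 * 28 = 784. Stack: [784]
STORE_FAST t → t=784. Stack: []
LOAD_FAST a → push 25. Stack: [25]
LOAD_CONST → push 4. Stack: [25, 4]
BINARY_OP + → 25 + 4 = 29. Stack: [29]
STORE_FAST m → m=29. Stack: []
LOAD_CONST → push 11. Stack: [11]
LOAD_FAST b → push 16. Stack: [11, 16]
BINARY_OP * → 11 * 16 = 176. Stack: [176]
LOAD_FAST_LOAD_FAST m,x → push 29,28. Stack: [176, 29, 28]
BINARY_OP // → 29 // 28 = 1. Stack: [176, 1]
BINARY_OP + → 176 + 1 = 177. Stack: [177]
STORE_FAST u → u=177. Stack: []
LOAD_CONST → push 1. Stack: [1]
STORE_FAST y → y=1. Stack: []
LOAD_FAST_LOAD_FAST y,u → push 1,177. Stack: [1, 177]
BINARY_OP % → 1 % 177 = 1. Stack: [1]
RETURN_VALUE → return 1.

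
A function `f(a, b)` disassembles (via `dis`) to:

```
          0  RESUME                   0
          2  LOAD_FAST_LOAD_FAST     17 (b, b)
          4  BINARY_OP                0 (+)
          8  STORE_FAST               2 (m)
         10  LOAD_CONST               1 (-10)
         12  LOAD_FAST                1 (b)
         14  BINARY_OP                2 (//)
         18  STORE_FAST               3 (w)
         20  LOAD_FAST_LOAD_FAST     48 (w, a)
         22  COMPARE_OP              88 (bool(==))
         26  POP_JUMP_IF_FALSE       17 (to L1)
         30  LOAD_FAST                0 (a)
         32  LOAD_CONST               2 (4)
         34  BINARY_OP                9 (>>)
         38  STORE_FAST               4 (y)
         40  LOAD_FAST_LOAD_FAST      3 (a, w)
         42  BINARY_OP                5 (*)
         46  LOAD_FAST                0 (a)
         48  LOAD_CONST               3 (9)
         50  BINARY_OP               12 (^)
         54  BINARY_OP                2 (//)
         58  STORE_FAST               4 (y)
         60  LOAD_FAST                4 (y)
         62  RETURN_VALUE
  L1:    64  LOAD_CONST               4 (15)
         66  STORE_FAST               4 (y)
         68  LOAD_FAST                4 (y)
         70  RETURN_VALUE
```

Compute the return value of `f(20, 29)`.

LOAD_FAST_LOAD_FAST b,b → push 29,29. Stack: [29, 29]
BINARY_OP + → 29 + 29 = 58. Stack: [58]
STORE_FAST m → m=58. Stack: []
LOAD_CONST → push -10. Stack: [-10]
LOAD_FAST b → push 29. Stack: [-10, 29]
BINARY_OP // → -10 // 29 = -1. Stack: [-1]
STORE_FAST w → w=-1. Stack: []
LOAD_FAST_LOAD_FAST w,a → push -1,20. Stack: [-1, 20]
COMPARE_OP bool(==) → -1 vs 20 = False. Stack: [False]
POP_JUMP_IF_FALSE → pop False; jump. Stack: []
LOAD_CONST → push 15. Stack: [15]
STORE_FAST y → y=15. Stack: []
LOAD_FAST y → push 15. Stack: [15]
RETURN_VALUE → return 15.

15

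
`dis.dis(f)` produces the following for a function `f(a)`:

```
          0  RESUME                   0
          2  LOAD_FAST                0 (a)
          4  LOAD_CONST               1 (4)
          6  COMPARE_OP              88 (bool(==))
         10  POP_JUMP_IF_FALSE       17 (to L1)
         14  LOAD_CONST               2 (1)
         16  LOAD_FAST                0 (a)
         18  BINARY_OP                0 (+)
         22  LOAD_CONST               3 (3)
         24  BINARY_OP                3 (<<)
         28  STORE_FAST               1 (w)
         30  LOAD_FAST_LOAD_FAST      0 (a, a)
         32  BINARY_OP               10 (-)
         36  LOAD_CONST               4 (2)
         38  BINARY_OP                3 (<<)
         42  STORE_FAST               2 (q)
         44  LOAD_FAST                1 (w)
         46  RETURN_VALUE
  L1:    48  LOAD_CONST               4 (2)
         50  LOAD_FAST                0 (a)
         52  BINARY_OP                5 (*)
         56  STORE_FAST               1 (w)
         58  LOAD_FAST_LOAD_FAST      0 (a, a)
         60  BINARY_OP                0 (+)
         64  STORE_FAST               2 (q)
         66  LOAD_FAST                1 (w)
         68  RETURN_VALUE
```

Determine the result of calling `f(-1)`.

LOAD_FAST a → push -1. Stack: [-1]
LOAD_CONST → push 4. Stack: [-1, 4]
COMPARE_OP bool(==) → -1 vs 4 = False. Stack: [False]
POP_JUMP_IF_FALSE → pop False; jump. Stack: []
LOAD_CONST → push 2. Stack: [2]
LOAD_FAST a → push -1. Stack: [2, -1]
BINARY_OP * → 2 * -1 = -2. Stack: [-2]
STORE_FAST w → w=-2. Stack: []
LOAD_FAST_LOAD_FAST a,a → push -1,-1. Stack: [-1, -1]
BINARY_OP + → -1 + -1 = -2. Stack: [-2]
STORE_FAST q → q=-2. Stack: []
LOAD_FAST w → push -2. Stack: [-2]
RETURN_VALUE → return -2.

-2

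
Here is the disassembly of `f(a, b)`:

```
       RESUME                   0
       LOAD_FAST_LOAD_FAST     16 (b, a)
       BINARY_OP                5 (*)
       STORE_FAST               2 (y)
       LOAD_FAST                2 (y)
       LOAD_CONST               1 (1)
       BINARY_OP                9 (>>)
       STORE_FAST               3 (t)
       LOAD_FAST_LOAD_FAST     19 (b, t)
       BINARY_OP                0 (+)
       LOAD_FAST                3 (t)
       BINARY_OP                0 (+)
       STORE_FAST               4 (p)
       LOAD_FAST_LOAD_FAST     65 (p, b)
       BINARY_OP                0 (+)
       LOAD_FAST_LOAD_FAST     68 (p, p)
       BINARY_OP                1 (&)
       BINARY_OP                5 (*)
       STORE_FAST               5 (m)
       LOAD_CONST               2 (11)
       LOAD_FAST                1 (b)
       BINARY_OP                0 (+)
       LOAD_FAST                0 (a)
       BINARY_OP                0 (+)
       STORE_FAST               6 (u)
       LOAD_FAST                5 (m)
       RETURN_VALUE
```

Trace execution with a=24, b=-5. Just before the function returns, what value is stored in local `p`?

-125

LOAD_FAST_LOAD_FAST b,a → push -5,24. Stack: [-5, 24]
BINARY_OP * → -5 * 24 = -120. Stack: [-120]
STORE_FAST y → y=-120. Stack: []
LOAD_FAST y → push -120. Stack: [-120]
LOAD_CONST → push 1. Stack: [-120, 1]
BINARY_OP >> → -120 >> 1 = -60. Stack: [-60]
STORE_FAST t → t=-60. Stack: []
LOAD_FAST_LOAD_FAST b,t → push -5,-60. Stack: [-5, -60]
BINARY_OP + → -5 + -60 = -65. Stack: [-65]
LOAD_FAST t → push -60. Stack: [-65, -60]
BINARY_OP + → -65 + -60 = -125. Stack: [-125]
STORE_FAST p → p=-125. Stack: []
LOAD_FAST_LOAD_FAST p,b → push -125,-5. Stack: [-125, -5]
BINARY_OP + → -125 + -5 = -130. Stack: [-130]
LOAD_FAST_LOAD_FAST p,p → push -125,-125. Stack: [-130, -125, -125]
BINARY_OP & → -125 & -125 = -125. Stack: [-130, -125]
BINARY_OP * → -130 * -125 = 16250. Stack: [16250]
STORE_FAST m → m=16250. Stack: []
LOAD_CONST → push 11. Stack: [11]
LOAD_FAST b → push -5. Stack: [11, -5]
BINARY_OP + → 11 + -5 = 6. Stack: [6]
LOAD_FAST a → push 24. Stack: [6, 24]
BINARY_OP + → 6 + 24 = 30. Stack: [30]
STORE_FAST u → u=30. Stack: []
LOAD_FAST m → push 16250. Stack: [16250]
RETURN_VALUE → return 16250.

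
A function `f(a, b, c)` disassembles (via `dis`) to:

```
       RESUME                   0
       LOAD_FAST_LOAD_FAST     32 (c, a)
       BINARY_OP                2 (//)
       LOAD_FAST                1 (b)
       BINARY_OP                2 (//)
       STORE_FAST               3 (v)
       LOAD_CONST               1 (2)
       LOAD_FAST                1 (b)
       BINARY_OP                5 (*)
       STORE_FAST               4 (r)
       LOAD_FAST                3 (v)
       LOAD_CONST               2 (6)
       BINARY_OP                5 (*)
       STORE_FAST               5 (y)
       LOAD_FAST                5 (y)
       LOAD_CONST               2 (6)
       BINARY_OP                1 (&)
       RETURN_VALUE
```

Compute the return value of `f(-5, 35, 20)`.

LOAD_FAST_LOAD_FAST c,a → push 20,-5. Stack: [20, -5]
BINARY_OP // → 20 // -5 = -4. Stack: [-4]
LOAD_FAST b → push 35. Stack: [-4, 35]
BINARY_OP // → -4 // 35 = -1. Stack: [-1]
STORE_FAST v → v=-1. Stack: []
LOAD_CONST → push 2. Stack: [2]
LOAD_FAST b → push 35. Stack: [2, 35]
BINARY_OP * → 2 * 35 = 70. Stack: [70]
STORE_FAST r → r=70. Stack: []
LOAD_FAST v → push -1. Stack: [-1]
LOAD_CONST → push 6. Stack: [-1, 6]
BINARY_OP * → -1 * 6 = -6. Stack: [-6]
STORE_FAST y → y=-6. Stack: []
LOAD_FAST y → push -6. Stack: [-6]
LOAD_CONST → push 6. Stack: [-6, 6]
BINARY_OP & → -6 & 6 = 2. Stack: [2]
RETURN_VALUE → return 2.

2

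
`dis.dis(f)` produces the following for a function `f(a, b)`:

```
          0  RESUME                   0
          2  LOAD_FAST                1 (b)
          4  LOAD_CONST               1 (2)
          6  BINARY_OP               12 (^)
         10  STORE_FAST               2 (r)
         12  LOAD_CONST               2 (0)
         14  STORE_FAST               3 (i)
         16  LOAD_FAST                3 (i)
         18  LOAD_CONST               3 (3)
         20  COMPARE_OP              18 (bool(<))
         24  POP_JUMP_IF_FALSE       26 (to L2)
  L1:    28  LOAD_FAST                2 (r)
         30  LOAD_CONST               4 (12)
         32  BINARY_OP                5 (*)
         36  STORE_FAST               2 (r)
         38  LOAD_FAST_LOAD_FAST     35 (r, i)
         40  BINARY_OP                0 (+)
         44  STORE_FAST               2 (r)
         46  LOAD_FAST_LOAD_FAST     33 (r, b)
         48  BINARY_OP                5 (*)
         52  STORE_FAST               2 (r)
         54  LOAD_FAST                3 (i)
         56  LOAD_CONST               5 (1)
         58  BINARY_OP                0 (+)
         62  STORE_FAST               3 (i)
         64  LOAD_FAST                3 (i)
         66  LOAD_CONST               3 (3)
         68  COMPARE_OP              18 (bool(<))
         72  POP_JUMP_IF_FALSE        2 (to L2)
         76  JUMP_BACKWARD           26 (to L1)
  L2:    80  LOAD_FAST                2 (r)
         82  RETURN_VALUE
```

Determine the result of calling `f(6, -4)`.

LOAD_FAST b → push -4
LOAD_CONST → push 2
BINARY_OP ^ → -4 ^ 2 = -2
STORE_FAST r → r=-2
LOAD_CONST → push 0
STORE_FAST i → i=0
LOAD_FAST i → push 0
LOAD_CONST → push 3
COMPARE_OP bool(<) → 0 vs 3 = True
POP_JUMP_IF_FALSE → pop True; no jump
LOAD_FAST r → push -2
LOAD_CONST → push 12
BINARY_OP * → -2 * 12 = -24
STORE_FAST r → r=-24
LOAD_FAST_LOAD_FAST r,i → push -24,0
BINARY_OP + → -24 + 0 = -24
STORE_FAST r → r=-24
LOAD_FAST_LOAD_FAST r,b → push -24,-4
BINARY_OP * → -24 * -4 = 96
STORE_FAST r → r=96
LOAD_FAST i → push 0
LOAD_CONST → push 1
BINARY_OP + → 0 + 1 = 1
STORE_FAST i → i=1
LOAD_FAST i → push 1
LOAD_CONST → push 3
COMPARE_OP bool(<) → 1 vs 3 = True
POP_JUMP_IF_FALSE → pop True; no jump
LOAD_FAST r → push 96
LOAD_CONST → push 12
BINARY_OP * → 96 * 12 = 1152
STORE_FAST r → r=1152
LOAD_FAST_LOAD_FAST r,i → push 1152,1
BINARY_OP + → 1152 + 1 = 1153
STORE_FAST r → r=1153
LOAD_FAST_LOAD_FAST r,b → push 1153,-4
BINARY_OP * → 1153 * -4 = -4612
STORE_FAST r → r=-4612
LOAD_FAST i → push 1
LOAD_CONST → push 1
BINARY_OP + → 1 + 1 = 2
STORE_FAST i → i=2
LOAD_FAST i → push 2
LOAD_CONST → push 3
COMPARE_OP bool(<) → 2 vs 3 = True
POP_JUMP_IF_FALSE → pop True; no jump
LOAD_FAST r → push -4612
LOAD_CONST → push 12
BINARY_OP * → -4612 * 12 = -55344
STORE_FAST r → r=-55344
LOAD_FAST_LOAD_FAST r,i → push -55344,2
BINARY_OP + → -55344 + 2 = -55342
STORE_FAST r → r=-55342
LOAD_FAST_LOAD_FAST r,b → push -55342,-4
BINARY_OP * → -55342 * -4 = 221368
STORE_FAST r → r=221368
LOAD_FAST i → push 2
LOAD_CONST → push 1
BINARY_OP + → 2 + 1 = 3
STORE_FAST i → i=3
LOAD_FAST i → push 3
LOAD_CONST → push 3
COMPARE_OP bool(<) → 3 vs 3 = False
POP_JUMP_IF_FALSE → pop False; jump
LOAD_FAST r → push 221368
RETURN_VALUE → return 221368.

221368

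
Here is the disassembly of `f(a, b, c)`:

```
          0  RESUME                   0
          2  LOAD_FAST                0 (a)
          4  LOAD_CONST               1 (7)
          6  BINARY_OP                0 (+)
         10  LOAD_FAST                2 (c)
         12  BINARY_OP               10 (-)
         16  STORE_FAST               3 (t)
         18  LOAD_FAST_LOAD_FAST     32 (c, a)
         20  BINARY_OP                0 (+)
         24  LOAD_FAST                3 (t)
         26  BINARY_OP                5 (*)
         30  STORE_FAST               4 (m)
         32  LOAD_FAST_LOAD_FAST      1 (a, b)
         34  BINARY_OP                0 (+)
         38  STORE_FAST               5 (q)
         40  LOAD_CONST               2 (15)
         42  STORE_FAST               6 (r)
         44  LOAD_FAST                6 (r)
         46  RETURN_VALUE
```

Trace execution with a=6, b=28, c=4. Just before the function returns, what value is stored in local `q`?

LOAD_FAST a → push 6. Stack: [6]
LOAD_CONST → push 7. Stack: [6, 7]
BINARY_OP + → 6 + 7 = 13. Stack: [13]
LOAD_FAST c → push 4. Stack: [13, 4]
BINARY_OP - → 13 - 4 = 9. Stack: [9]
STORE_FAST t → t=9. Stack: []
LOAD_FAST_LOAD_FAST c,a → push 4,6. Stack: [4, 6]
BINARY_OP + → 4 + 6 = 10. Stack: [10]
LOAD_FAST t → push 9. Stack: [10, 9]
BINARY_OP * → 10 * 9 = 90. Stack: [90]
STORE_FAST m → m=90. Stack: []
LOAD_FAST_LOAD_FAST a,b → push 6,28. Stack: [6, 28]
BINARY_OP + → 6 + 28 = 34. Stack: [34]
STORE_FAST q → q=34. Stack: []
LOAD_CONST → push 15. Stack: [15]
STORE_FAST r → r=15. Stack: []
LOAD_FAST r → push 15. Stack: [15]
RETURN_VALUE → return 15.

34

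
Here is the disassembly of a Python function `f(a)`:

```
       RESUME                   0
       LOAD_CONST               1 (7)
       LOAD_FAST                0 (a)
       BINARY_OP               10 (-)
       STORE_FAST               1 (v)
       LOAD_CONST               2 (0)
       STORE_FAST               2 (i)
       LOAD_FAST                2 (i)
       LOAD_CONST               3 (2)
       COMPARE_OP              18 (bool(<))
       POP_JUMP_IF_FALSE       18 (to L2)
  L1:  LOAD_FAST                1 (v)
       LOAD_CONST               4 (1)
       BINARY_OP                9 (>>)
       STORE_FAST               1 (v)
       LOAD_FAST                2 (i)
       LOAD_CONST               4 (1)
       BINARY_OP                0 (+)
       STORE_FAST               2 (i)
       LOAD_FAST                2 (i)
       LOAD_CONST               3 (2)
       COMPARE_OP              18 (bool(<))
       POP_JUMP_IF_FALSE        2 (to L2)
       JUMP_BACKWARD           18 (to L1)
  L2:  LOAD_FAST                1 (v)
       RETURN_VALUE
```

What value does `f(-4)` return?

LOAD_CONST → push 7. Stack: [7]
LOAD_FAST a → push -4. Stack: [7, -4]
BINARY_OP - → 7 - -4 = 11. Stack: [11]
STORE_FAST v → v=11. Stack: []
LOAD_CONST → push 0. Stack: [0]
STORE_FAST i → i=0. Stack: []
LOAD_FAST i → push 0. Stack: [0]
LOAD_CONST → push 2. Stack: [0, 2]
COMPARE_OP bool(<) → 0 vs 2 = True. Stack: [True]
POP_JUMP_IF_FALSE → pop True; no jump. Stack: []
LOAD_FAST v → push 11. Stack: [11]
LOAD_CONST → push 1. Stack: [11, 1]
BINARY_OP >> → 11 >> 1 = 5. Stack: [5]
STORE_FAST v → v=5. Stack: []
LOAD_FAST i → push 0. Stack: [0]
LOAD_CONST → push 1. Stack: [0, 1]
BINARY_OP + → 0 + 1 = 1. Stack: [1]
STORE_FAST i → i=1. Stack: []
LOAD_FAST i → push 1. Stack: [1]
LOAD_CONST → push 2. Stack: [1, 2]
COMPARE_OP bool(<) → 1 vs 2 = True. Stack: [True]
POP_JUMP_IF_FALSE → pop True; no jump. Stack: []
LOAD_FAST v → push 5. Stack: [5]
LOAD_CONST → push 1. Stack: [5, 1]
BINARY_OP >> → 5 >> 1 = 2. Stack: [2]
STORE_FAST v → v=2. Stack: []
LOAD_FAST i → push 1. Stack: [1]
LOAD_CONST → push 1. Stack: [1, 1]
BINARY_OP + → 1 + 1 = 2. Stack: [2]
STORE_FAST i → i=2. Stack: []
LOAD_FAST i → push 2. Stack: [2]
LOAD_CONST → push 2. Stack: [2, 2]
COMPARE_OP bool(<) → 2 vs 2 = False. Stack: [False]
POP_JUMP_IF_FALSE → pop False; jump. Stack: []
LOAD_FAST v → push 2. Stack: [2]
RETURN_VALUE → return 2.

2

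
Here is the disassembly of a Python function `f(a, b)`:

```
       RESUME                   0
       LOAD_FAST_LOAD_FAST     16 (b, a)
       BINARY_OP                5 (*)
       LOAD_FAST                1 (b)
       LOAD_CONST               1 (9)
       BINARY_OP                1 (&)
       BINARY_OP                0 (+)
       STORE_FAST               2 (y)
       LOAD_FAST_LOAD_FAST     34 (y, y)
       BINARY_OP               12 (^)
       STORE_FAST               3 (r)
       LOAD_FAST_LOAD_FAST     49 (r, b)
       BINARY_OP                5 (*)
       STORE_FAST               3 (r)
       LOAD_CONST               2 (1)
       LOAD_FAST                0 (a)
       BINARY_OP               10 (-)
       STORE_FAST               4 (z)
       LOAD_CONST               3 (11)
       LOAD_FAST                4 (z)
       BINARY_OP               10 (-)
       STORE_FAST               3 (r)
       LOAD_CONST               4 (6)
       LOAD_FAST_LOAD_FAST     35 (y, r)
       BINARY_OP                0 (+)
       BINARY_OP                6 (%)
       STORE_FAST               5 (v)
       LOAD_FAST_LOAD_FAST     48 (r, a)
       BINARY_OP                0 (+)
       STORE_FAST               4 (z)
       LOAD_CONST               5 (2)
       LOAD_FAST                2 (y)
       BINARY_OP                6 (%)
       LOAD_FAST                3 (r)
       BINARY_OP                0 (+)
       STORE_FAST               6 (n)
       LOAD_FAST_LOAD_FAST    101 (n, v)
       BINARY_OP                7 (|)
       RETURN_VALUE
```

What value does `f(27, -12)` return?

-281

LOAD_FAST_LOAD_FAST b,a → push -12,27. Stack: [-12, 27]
BINARY_OP * → -12 * 27 = -324. Stack: [-324]
LOAD_FAST b → push -12. Stack: [-324, -12]
LOAD_CONST → push 9. Stack: [-324, -12, 9]
BINARY_OP & → -12 & 9 = 0. Stack: [-324, 0]
BINARY_OP + → -324 + 0 = -324. Stack: [-324]
STORE_FAST y → y=-324. Stack: []
LOAD_FAST_LOAD_FAST y,y → push -324,-324. Stack: [-324, -324]
BINARY_OP ^ → -324 ^ -324 = 0. Stack: [0]
STORE_FAST r → r=0. Stack: []
LOAD_FAST_LOAD_FAST r,b → push 0,-12. Stack: [0, -12]
BINARY_OP * → 0 * -12 = 0. Stack: [0]
STORE_FAST r → r=0. Stack: []
LOAD_CONST → push 1. Stack: [1]
LOAD_FAST a → push 27. Stack: [1, 27]
BINARY_OP - → 1 - 27 = -26. Stack: [-26]
STORE_FAST z → z=-26. Stack: []
LOAD_CONST → push 11. Stack: [11]
LOAD_FAST z → push -26. Stack: [11, -26]
BINARY_OP - → 11 - -26 = 37. Stack: [37]
STORE_FAST r → r=37. Stack: []
LOAD_CONST → push 6. Stack: [6]
LOAD_FAST_LOAD_FAST y,r → push -324,37. Stack: [6, -324, 37]
BINARY_OP + → -324 + 37 = -287. Stack: [6, -287]
BINARY_OP % → 6 % -287 = -281. Stack: [-281]
STORE_FAST v → v=-281. Stack: []
LOAD_FAST_LOAD_FAST r,a → push 37,27. Stack: [37, 27]
BINARY_OP + → 37 + 27 = 64. Stack: [64]
STORE_FAST z → z=64. Stack: []
LOAD_CONST → push 2. Stack: [2]
LOAD_FAST y → push -324. Stack: [2, -324]
BINARY_OP % → 2 % -324 = -322. Stack: [-322]
LOAD_FAST r → push 37. Stack: [-322, 37]
BINARY_OP + → -322 + 37 = -285. Stack: [-285]
STORE_FAST n → n=-285. Stack: []
LOAD_FAST_LOAD_FAST n,v → push -285,-281. Stack: [-285, -281]
BINARY_OP | → -285 | -281 = -281. Stack: [-281]
RETURN_VALUE → return -281.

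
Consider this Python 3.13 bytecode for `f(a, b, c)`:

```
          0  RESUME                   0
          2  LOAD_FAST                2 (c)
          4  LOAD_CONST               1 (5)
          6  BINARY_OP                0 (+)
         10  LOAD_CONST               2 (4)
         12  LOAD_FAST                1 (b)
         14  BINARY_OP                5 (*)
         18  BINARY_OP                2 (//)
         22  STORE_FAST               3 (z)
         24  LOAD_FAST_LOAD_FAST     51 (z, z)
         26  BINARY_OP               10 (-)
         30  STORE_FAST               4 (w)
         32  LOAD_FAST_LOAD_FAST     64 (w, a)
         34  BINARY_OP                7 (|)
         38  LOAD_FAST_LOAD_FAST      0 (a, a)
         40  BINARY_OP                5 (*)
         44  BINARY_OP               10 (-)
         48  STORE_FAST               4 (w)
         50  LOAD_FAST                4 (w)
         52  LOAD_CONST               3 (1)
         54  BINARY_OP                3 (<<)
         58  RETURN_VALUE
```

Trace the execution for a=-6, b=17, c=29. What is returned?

-84

LOAD_FAST c → push 29. Stack: [29]
LOAD_CONST → push 5. Stack: [29, 5]
BINARY_OP + → 29 + 5 = 34. Stack: [34]
LOAD_CONST → push 4. Stack: [34, 4]
LOAD_FAST b → push 17. Stack: [34, 4, 17]
BINARY_OP * → 4 * 17 = 68. Stack: [34, 68]
BINARY_OP // → 34 // 68 = 0. Stack: [0]
STORE_FAST z → z=0. Stack: []
LOAD_FAST_LOAD_FAST z,z → push 0,0. Stack: [0, 0]
BINARY_OP - → 0 - 0 = 0. Stack: [0]
STORE_FAST w → w=0. Stack: []
LOAD_FAST_LOAD_FAST w,a → push 0,-6. Stack: [0, -6]
BINARY_OP | → 0 | -6 = -6. Stack: [-6]
LOAD_FAST_LOAD_FAST a,a → push -6,-6. Stack: [-6, -6, -6]
BINARY_OP * → -6 * -6 = 36. Stack: [-6, 36]
BINARY_OP - → -6 - 36 = -42. Stack: [-42]
STORE_FAST w → w=-42. Stack: []
LOAD_FAST w → push -42. Stack: [-42]
LOAD_CONST → push 1. Stack: [-42, 1]
BINARY_OP << → -42 << 1 = -84. Stack: [-84]
RETURN_VALUE → return -84.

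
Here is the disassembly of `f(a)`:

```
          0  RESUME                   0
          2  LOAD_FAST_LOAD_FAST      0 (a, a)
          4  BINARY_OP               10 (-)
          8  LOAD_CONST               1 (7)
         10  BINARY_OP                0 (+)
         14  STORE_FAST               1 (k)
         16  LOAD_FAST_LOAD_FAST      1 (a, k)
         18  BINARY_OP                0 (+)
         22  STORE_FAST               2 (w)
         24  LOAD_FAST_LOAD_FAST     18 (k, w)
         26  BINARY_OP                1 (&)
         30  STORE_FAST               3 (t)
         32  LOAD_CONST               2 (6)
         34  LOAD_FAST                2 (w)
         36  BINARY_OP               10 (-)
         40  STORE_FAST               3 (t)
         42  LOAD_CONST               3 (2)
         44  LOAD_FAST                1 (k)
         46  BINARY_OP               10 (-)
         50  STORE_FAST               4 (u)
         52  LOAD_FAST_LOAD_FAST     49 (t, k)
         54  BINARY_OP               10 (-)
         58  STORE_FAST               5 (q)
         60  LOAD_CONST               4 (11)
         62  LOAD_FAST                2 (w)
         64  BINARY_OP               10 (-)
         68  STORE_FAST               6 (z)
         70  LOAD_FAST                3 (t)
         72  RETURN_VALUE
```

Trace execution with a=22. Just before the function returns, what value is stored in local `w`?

LOAD_FAST_LOAD_FAST a,a → push 22,22. Stack: [22, 22]
BINARY_OP - → 22 - 22 = 0. Stack: [0]
LOAD_CONST → push 7. Stack: [0, 7]
BINARY_OP + → 0 + 7 = 7. Stack: [7]
STORE_FAST k → k=7. Stack: []
LOAD_FAST_LOAD_FAST a,k → push 22,7. Stack: [22, 7]
BINARY_OP + → 22 + 7 = 29. Stack: [29]
STORE_FAST w → w=29. Stack: []
LOAD_FAST_LOAD_FAST k,w → push 7,29. Stack: [7, 29]
BINARY_OP & → 7 & 29 = 5. Stack: [5]
STORE_FAST t → t=5. Stack: []
LOAD_CONST → push 6. Stack: [6]
LOAD_FAST w → push 29. Stack: [6, 29]
BINARY_OP - → 6 - 29 = -23. Stack: [-23]
STORE_FAST t → t=-23. Stack: []
LOAD_CONST → push 2. Stack: [2]
LOAD_FAST k → push 7. Stack: [2, 7]
BINARY_OP - → 2 - 7 = -5. Stack: [-5]
STORE_FAST u → u=-5. Stack: []
LOAD_FAST_LOAD_FAST t,k → push -23,7. Stack: [-23, 7]
BINARY_OP - → -23 - 7 = -30. Stack: [-30]
STORE_FAST q → q=-30. Stack: []
LOAD_CONST → push 11. Stack: [11]
LOAD_FAST w → push 29. Stack: [11, 29]
BINARY_OP - → 11 - 29 = -18. Stack: [-18]
STORE_FAST z → z=-18. Stack: []
LOAD_FAST t → push -23. Stack: [-23]
RETURN_VALUE → return -23.

29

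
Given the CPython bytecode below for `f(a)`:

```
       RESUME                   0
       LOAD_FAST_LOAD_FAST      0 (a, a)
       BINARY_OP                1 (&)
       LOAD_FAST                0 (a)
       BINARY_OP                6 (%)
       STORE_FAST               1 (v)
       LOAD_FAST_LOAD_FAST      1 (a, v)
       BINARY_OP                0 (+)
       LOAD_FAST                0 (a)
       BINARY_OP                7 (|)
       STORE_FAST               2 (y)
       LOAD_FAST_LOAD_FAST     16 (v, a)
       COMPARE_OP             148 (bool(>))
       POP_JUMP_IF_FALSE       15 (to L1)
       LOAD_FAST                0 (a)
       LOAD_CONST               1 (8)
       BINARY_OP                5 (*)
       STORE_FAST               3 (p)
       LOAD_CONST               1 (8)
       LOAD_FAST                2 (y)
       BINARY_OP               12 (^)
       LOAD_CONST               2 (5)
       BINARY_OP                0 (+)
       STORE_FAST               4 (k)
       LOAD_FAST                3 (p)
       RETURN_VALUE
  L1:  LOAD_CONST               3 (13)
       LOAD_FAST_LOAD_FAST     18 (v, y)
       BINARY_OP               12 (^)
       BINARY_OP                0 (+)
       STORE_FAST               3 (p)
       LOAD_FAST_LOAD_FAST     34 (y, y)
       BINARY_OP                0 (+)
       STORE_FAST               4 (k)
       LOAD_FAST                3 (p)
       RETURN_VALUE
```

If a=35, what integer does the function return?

48

LOAD_FAST_LOAD_FAST a,a → push 35,35. Stack: [35, 35]
BINARY_OP & → 35 & 35 = 35. Stack: [35]
LOAD_FAST a → push 35. Stack: [35, 35]
BINARY_OP % → 35 % 35 = 0. Stack: [0]
STORE_FAST v → v=0. Stack: []
LOAD_FAST_LOAD_FAST a,v → push 35,0. Stack: [35, 0]
BINARY_OP + → 35 + 0 = 35. Stack: [35]
LOAD_FAST a → push 35. Stack: [35, 35]
BINARY_OP | → 35 | 35 = 35. Stack: [35]
STORE_FAST y → y=35. Stack: []
LOAD_FAST_LOAD_FAST v,a → push 0,35. Stack: [0, 35]
COMPARE_OP bool(>) → 0 vs 35 = False. Stack: [False]
POP_JUMP_IF_FALSE → pop False; jump. Stack: []
LOAD_CONST → push 13. Stack: [13]
LOAD_FAST_LOAD_FAST v,y → push 0,35. Stack: [13, 0, 35]
BINARY_OP ^ → 0 ^ 35 = 35. Stack: [13, 35]
BINARY_OP + → 13 + 35 = 48. Stack: [48]
STORE_FAST p → p=48. Stack: []
LOAD_FAST_LOAD_FAST y,y → push 35,35. Stack: [35, 35]
BINARY_OP + → 35 + 35 = 70. Stack: [70]
STORE_FAST k → k=70. Stack: []
LOAD_FAST p → push 48. Stack: [48]
RETURN_VALUE → return 48.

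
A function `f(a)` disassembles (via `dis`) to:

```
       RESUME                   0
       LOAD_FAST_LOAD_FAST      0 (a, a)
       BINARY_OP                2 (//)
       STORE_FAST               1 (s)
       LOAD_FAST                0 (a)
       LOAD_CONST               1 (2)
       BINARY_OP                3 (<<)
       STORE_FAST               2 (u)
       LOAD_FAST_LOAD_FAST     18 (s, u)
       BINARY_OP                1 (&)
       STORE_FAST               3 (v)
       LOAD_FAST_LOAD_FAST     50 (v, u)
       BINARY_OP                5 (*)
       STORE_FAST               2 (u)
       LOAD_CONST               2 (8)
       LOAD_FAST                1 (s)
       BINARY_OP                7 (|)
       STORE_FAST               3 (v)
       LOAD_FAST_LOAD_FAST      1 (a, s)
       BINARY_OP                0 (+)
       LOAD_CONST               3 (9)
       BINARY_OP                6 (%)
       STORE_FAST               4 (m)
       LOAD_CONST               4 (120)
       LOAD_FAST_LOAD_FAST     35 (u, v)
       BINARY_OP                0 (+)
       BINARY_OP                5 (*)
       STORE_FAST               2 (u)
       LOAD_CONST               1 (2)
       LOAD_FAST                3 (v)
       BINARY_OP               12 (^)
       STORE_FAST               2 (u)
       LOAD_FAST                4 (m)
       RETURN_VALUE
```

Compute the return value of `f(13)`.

LOAD_FAST_LOAD_FAST a,a → push 13,13. Stack: [13, 13]
BINARY_OP // → 13 // 13 = 1. Stack: [1]
STORE_FAST s → s=1. Stack: []
LOAD_FAST a → push 13. Stack: [13]
LOAD_CONST → push 2. Stack: [13, 2]
BINARY_OP << → 13 << 2 = 52. Stack: [52]
STORE_FAST u → u=52. Stack: []
LOAD_FAST_LOAD_FAST s,u → push 1,52. Stack: [1, 52]
BINARY_OP & → 1 & 52 = 0. Stack: [0]
STORE_FAST v → v=0. Stack: []
LOAD_FAST_LOAD_FAST v,u → push 0,52. Stack: [0, 52]
BINARY_OP * → 0 * 52 = 0. Stack: [0]
STORE_FAST u → u=0. Stack: []
LOAD_CONST → push 8. Stack: [8]
LOAD_FAST s → push 1. Stack: [8, 1]
BINARY_OP | → 8 | 1 = 9. Stack: [9]
STORE_FAST v → v=9. Stack: []
LOAD_FAST_LOAD_FAST a,s → push 13,1. Stack: [13, 1]
BINARY_OP + → 13 + 1 = 14. Stack: [14]
LOAD_CONST → push 9. Stack: [14, 9]
BINARY_OP % → 14 % 9 = 5. Stack: [5]
STORE_FAST m → m=5. Stack: []
LOAD_CONST → push 120. Stack: [120]
LOAD_FAST_LOAD_FAST u,v → push 0,9. Stack: [120, 0, 9]
BINARY_OP + → 0 + 9 = 9. Stack: [120, 9]
BINARY_OP * → 120 * 9 = 1080. Stack: [1080]
STORE_FAST u → u=1080. Stack: []
LOAD_CONST → push 2. Stack: [2]
LOAD_FAST v → push 9. Stack: [2, 9]
BINARY_OP ^ → 2 ^ 9 = 11. Stack: [11]
STORE_FAST u → u=11. Stack: []
LOAD_FAST m → push 5. Stack: [5]
RETURN_VALUE → return 5.

5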